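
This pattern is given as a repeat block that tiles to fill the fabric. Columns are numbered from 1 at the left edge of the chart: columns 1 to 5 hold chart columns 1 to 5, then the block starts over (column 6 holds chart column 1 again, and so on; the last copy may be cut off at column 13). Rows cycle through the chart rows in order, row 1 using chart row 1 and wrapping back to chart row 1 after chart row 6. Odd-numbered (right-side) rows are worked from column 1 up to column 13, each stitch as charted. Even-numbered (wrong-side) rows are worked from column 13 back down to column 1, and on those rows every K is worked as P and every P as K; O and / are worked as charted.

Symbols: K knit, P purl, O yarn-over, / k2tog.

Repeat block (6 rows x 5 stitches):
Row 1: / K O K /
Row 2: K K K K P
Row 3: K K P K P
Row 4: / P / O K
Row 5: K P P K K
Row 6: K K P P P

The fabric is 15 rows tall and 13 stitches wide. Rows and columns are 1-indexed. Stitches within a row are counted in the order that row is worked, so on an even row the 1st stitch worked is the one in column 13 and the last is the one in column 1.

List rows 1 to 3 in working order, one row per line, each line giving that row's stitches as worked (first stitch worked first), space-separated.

Rows as worked:
/ K O K / / K O K / / K O
P P P K P P P P K P P P P
K K P K P K K P K P K K P

Derivation:
Row 1: chart row 1, RS - tile across columns 1-13 and work as-is.
Row 2: chart row 2, WS - tiled (columns 1-13): K K K K P K K K K P K K K; work from column 13 back to 1 with K<->P swapped.
Row 3: chart row 3, RS - tile across columns 1-13 and work as-is.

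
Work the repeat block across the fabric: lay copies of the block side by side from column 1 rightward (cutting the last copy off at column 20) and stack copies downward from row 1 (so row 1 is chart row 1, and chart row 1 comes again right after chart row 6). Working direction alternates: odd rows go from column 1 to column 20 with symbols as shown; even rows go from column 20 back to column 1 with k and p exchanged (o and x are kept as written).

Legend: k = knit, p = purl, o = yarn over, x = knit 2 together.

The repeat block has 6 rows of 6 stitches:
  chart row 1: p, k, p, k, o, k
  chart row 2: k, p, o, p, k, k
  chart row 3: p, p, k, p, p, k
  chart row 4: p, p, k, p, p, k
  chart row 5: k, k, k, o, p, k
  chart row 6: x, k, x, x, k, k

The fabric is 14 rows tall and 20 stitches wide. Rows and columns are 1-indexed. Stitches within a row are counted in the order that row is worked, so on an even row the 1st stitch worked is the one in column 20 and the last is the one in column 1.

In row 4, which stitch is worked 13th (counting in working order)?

For row 4: chart row = ((4-1) mod 6) + 1 = 4; this is a WS (even) row.
Chart row 4 tiled across columns 1-20: p p k p p k p p k p p k p p k p p k p p
Wrong side: read the tiled row from column 20 down to 1 and exchange k with p (leave o, x).
Row 4 as worked: k k p k k p k k p k k p k k p k k p k k
Stitch 13 in working order -> k

== STITCH ==
k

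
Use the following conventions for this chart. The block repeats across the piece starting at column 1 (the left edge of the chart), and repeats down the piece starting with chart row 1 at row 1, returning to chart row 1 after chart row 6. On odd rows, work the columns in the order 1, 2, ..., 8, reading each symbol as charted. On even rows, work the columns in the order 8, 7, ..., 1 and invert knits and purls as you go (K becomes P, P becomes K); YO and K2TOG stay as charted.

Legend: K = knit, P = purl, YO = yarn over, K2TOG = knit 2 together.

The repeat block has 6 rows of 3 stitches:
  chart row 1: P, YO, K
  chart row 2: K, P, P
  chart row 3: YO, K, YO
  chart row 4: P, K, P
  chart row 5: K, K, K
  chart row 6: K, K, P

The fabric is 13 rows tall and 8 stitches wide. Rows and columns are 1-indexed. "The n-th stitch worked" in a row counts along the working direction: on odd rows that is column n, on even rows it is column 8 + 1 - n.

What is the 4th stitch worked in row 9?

Result:
YO

Derivation:
Row 9 uses chart row ((9-1) mod 6)+1 = 3. Row 9 is odd, so RS.
Chart row 3 tiled across columns 1-8: YO K YO YO K YO YO K
RS row: no reversal, no swap; stitch n worked = column n.
The 4th stitch worked is YO.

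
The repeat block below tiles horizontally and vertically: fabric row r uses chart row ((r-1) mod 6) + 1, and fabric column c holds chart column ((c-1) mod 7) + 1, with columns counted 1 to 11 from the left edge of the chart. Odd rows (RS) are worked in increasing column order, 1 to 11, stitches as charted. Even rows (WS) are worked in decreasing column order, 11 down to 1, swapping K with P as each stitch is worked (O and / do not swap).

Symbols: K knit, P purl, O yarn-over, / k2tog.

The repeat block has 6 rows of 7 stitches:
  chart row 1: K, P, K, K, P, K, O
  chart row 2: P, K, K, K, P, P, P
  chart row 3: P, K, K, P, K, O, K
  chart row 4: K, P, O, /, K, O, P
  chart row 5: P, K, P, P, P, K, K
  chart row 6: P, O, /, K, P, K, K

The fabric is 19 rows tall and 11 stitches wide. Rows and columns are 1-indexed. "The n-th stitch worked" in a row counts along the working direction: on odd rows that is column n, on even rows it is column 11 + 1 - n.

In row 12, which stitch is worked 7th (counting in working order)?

Stitch:
K

Derivation:
For row 12: chart row = ((12-1) mod 6) + 1 = 6; this is a WS (even) row.
Chart row 6 tiled across columns 1-11: P O / K P K K P O / K
WS: work from column 11 back to column 1 (reverse the tiled row), swapping K<->P (O and / unchanged).
Row 12 as worked: P / O K P P K P / O K
The 7th stitch worked is K.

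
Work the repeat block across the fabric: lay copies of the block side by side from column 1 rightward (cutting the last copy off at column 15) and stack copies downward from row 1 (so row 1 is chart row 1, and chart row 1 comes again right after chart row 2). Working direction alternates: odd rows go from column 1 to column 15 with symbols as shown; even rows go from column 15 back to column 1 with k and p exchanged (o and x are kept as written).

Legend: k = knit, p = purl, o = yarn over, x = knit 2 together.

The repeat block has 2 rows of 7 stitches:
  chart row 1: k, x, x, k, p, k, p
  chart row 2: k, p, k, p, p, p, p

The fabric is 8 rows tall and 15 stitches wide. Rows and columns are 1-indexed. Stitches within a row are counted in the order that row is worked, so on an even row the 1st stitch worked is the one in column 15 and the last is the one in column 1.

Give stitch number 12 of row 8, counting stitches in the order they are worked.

Stitch:
k

Derivation:
Row 8: (8-1) mod 2 = 1, so use chart row 2. Even row -> WS.
Chart row 2 tiled across columns 1-15: k p k p p p p k p k p p p p k
WS row: flip the tiled sequence (start at column 15) and apply k<->p; o and x stay.
Row 8 as worked: p k k k k p k p k k k k p k p
Counting 12 along the worked row gives k.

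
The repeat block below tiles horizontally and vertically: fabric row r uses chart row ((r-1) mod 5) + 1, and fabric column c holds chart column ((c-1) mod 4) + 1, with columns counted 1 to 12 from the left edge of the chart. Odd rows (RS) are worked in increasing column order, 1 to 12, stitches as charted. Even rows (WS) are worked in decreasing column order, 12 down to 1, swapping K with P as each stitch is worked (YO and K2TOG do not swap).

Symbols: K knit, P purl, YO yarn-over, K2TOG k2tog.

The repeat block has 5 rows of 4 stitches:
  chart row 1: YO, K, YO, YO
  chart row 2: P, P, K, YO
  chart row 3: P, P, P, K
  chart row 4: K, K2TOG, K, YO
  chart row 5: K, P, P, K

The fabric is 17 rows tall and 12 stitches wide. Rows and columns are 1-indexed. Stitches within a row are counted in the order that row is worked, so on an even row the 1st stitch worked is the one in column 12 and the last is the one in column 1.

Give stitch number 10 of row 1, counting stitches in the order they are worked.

Stitch:
K

Derivation:
Row 1: (1-1) mod 5 = 0, so use chart row 1. Odd row -> RS.
Chart row 1 tiled across columns 1-12: YO K YO YO YO K YO YO YO K YO YO
Right side: take the tiled row as-is (worked left to right from column 1).
Stitch 10 in working order -> K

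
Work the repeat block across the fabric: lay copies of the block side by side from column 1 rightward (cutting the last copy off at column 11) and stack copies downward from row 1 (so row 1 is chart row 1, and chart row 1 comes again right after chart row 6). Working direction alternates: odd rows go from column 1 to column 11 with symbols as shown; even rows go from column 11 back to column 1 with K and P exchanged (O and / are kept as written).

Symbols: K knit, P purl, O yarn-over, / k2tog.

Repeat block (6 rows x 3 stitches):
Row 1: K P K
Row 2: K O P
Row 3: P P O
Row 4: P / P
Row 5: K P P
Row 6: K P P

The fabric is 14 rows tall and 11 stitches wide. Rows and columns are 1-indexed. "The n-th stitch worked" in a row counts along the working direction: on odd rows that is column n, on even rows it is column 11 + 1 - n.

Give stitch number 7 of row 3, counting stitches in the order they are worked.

For row 3: chart row = ((3-1) mod 6) + 1 = 3; this is a RS (odd) row.
Chart row 3 tiled across columns 1-11: P P O P P O P P O P P
Right side: take the tiled row as-is (worked left to right from column 1).
Stitch 7 in working order -> P

Stitch:
P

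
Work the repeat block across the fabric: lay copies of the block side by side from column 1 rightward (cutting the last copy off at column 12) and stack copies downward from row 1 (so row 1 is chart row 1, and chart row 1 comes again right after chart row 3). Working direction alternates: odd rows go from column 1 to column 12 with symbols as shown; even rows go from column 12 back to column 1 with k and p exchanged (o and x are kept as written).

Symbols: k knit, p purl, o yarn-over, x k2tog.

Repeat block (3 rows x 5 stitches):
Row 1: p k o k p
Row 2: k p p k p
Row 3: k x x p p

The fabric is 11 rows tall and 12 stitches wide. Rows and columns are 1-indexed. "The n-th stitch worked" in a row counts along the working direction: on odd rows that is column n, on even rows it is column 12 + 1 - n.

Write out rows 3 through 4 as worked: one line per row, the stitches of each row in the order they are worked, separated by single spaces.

Row 3: chart row 3, RS - tile across columns 1-12 and work as-is.
Row 4: chart row 1, WS - tiled (columns 1-12): p k o k p p k o k p p k; work from column 12 back to 1 with k<->p swapped.

== ROWS AS WORKED ==
k x x p p k x x p p k x
p k k p o p k k p o p k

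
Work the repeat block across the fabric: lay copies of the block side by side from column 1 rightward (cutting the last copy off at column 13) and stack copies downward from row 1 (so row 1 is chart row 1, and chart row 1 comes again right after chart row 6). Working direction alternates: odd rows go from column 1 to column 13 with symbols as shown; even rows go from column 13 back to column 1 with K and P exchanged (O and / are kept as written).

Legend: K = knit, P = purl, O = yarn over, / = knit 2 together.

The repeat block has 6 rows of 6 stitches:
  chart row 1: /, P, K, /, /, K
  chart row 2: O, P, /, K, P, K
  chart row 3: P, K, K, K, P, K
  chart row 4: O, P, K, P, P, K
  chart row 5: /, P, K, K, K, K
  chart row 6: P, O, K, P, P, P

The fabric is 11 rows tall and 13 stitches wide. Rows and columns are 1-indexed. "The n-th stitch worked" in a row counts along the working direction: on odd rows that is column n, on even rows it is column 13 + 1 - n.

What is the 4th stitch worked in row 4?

Row 4: (4-1) mod 6 = 3, so use chart row 4. Even row -> WS.
Chart row 4 tiled across columns 1-13: O P K P P K O P K P P K O
WS row: flip the tiled sequence (start at column 13) and apply K<->P; O and / stay.
Row 4 as worked: O P K K P K O P K K P K O
The 4th stitch worked is K.

== STITCH ==
K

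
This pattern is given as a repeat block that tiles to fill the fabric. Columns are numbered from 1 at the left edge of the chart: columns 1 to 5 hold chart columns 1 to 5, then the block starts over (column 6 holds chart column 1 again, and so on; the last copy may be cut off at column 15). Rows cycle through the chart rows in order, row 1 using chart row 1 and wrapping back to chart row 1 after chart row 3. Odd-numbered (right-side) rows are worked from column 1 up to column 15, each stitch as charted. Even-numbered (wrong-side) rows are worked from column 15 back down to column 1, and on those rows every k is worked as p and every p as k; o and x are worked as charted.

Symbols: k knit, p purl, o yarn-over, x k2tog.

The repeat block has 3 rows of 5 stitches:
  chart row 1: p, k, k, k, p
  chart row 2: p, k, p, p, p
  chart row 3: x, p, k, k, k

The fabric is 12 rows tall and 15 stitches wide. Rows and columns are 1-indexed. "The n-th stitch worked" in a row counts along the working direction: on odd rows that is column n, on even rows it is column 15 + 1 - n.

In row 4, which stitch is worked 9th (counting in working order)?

== STITCH ==
p

Derivation:
Row 4 uses chart row ((4-1) mod 3)+1 = 1. Row 4 is even, so WS.
Chart row 1 tiled across columns 1-15: p k k k p p k k k p p k k k p
Wrong side: read the tiled row from column 15 down to 1 and exchange k with p (leave o, x).
Row 4 as worked: k p p p k k p p p k k p p p k
Counting 9 along the worked row gives p.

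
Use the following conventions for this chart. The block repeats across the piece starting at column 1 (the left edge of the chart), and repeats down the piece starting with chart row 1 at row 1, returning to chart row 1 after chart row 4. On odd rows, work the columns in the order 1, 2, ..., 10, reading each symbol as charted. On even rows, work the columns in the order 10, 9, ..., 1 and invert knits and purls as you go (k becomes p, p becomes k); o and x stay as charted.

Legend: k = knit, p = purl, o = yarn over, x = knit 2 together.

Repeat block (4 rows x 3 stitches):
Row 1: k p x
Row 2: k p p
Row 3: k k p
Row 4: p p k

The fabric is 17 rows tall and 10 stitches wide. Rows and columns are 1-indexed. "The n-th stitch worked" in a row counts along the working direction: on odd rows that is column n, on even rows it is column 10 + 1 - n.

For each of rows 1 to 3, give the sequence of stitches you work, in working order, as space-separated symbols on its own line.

Result:
k p x k p x k p x k
p k k p k k p k k p
k k p k k p k k p k

Derivation:
Row 1: chart row 1, RS - tile across columns 1-10 and work as-is.
Row 2: chart row 2, WS - tiled (columns 1-10): k p p k p p k p p k; work from column 10 back to 1 with k<->p swapped.
Row 3: chart row 3, RS - tile across columns 1-10 and work as-is.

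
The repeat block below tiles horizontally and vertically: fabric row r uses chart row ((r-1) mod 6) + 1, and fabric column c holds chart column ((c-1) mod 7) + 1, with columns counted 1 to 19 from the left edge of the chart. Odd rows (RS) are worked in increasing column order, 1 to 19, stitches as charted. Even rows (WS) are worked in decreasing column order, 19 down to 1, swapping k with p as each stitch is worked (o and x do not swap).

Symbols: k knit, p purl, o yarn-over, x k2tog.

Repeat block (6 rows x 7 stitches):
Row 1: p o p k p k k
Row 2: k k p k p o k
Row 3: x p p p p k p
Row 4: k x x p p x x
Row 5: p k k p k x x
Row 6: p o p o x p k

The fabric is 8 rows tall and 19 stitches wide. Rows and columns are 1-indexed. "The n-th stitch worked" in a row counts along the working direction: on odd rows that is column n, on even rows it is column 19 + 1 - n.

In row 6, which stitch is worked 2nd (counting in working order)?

Stitch:
o

Derivation:
Row 6: (6-1) mod 6 = 5, so use chart row 6. Even row -> WS.
Chart row 6 tiled across columns 1-19: p o p o x p k p o p o x p k p o p o x
Wrong side: read the tiled row from column 19 down to 1 and exchange k with p (leave o, x).
Row 6 as worked: x o k o k p k x o k o k p k x o k o k
Stitch 2 in working order -> o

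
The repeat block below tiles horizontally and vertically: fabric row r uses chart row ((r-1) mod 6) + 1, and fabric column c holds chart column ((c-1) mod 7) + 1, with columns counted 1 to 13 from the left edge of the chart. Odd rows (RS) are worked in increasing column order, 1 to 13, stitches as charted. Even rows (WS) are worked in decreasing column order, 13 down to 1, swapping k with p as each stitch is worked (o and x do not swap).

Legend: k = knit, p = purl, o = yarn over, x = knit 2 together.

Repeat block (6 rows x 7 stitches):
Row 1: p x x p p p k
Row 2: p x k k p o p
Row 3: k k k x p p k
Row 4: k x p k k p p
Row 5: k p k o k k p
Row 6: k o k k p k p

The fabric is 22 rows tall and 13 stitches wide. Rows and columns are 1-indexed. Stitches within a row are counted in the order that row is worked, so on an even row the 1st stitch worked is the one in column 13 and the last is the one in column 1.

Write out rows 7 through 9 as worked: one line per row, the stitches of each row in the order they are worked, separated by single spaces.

== ROWS AS WORKED ==
p x x p p p k p x x p p p
o k p p x k k o k p p x k
k k k x p p k k k k x p p

Derivation:
Row 7: chart row 1, RS - tile across columns 1-13 and work as-is.
Row 8: chart row 2, WS - tiled (columns 1-13): p x k k p o p p x k k p o; work from column 13 back to 1 with k<->p swapped.
Row 9: chart row 3, RS - tile across columns 1-13 and work as-is.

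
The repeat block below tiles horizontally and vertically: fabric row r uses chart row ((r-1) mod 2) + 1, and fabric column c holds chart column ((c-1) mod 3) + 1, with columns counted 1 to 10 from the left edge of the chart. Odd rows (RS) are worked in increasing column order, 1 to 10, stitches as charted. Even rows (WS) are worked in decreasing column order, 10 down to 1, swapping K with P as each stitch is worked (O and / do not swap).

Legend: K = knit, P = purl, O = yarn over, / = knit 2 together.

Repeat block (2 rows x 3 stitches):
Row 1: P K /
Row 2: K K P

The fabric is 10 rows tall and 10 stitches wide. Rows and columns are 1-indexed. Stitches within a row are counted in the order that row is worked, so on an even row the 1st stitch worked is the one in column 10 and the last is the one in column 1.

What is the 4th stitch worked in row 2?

Stitch:
P

Derivation:
Row 2 uses chart row ((2-1) mod 2)+1 = 2. Row 2 is even, so WS.
Chart row 2 tiled across columns 1-10: K K P K K P K K P K
Wrong side: read the tiled row from column 10 down to 1 and exchange K with P (leave O, /).
Row 2 as worked: P K P P K P P K P P
The 4th stitch worked is P.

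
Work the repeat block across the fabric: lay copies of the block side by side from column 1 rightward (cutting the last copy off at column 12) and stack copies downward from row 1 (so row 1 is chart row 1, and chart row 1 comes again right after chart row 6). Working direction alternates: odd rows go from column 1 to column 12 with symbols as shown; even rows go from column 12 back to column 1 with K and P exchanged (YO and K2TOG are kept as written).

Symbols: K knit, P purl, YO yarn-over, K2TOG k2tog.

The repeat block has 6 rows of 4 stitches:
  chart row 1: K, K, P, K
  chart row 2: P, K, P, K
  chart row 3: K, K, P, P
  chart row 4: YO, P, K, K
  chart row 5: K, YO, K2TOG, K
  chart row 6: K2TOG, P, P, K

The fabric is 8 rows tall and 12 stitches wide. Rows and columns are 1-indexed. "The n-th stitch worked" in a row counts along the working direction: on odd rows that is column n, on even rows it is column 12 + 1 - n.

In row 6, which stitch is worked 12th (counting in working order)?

Stitch:
K2TOG

Derivation:
Row 6 uses chart row ((6-1) mod 6)+1 = 6. Row 6 is even, so WS.
Chart row 6 tiled across columns 1-12: K2TOG P P K K2TOG P P K K2TOG P P K
WS row: flip the tiled sequence (start at column 12) and apply K<->P; YO and K2TOG stay.
Row 6 as worked: P K K K2TOG P K K K2TOG P K K K2TOG
Counting 12 along the worked row gives K2TOG.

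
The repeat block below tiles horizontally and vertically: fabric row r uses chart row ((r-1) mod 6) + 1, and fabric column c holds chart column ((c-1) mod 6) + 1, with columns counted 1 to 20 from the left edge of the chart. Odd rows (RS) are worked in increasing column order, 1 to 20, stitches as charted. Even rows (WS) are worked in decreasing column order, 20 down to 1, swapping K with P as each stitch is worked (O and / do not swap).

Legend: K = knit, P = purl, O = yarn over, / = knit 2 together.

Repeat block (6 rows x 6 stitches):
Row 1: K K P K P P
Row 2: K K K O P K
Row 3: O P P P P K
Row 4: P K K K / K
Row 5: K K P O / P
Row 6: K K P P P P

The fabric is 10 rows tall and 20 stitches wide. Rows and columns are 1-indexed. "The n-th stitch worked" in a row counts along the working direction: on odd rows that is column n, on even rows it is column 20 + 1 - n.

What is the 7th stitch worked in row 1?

Row 1: (1-1) mod 6 = 0, so use chart row 1. Odd row -> RS.
Chart row 1 tiled across columns 1-20: K K P K P P K K P K P P K K P K P P K K
RS row: no reversal, no swap; stitch n worked = column n.
The 7th stitch worked is K.

== STITCH ==
K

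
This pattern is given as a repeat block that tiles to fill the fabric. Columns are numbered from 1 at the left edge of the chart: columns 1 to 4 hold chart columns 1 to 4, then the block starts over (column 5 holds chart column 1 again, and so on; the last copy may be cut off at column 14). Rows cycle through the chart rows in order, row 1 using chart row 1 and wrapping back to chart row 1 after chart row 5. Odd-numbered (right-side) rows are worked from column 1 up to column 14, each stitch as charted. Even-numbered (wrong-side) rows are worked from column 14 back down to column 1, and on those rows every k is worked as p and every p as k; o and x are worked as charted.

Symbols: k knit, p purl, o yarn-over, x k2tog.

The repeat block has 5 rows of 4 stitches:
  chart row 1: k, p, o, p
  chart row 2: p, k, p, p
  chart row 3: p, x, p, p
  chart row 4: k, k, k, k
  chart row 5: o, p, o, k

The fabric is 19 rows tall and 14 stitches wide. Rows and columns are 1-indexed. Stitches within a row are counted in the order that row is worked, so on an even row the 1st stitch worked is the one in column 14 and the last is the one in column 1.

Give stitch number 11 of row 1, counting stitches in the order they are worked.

For row 1: chart row = ((1-1) mod 5) + 1 = 1; this is a RS (odd) row.
Chart row 1 tiled across columns 1-14: k p o p k p o p k p o p k p
RS: work column 1 to column 14, symbols as charted — the tiled row is the row as worked.
Counting 11 along the worked row gives o.

== STITCH ==
o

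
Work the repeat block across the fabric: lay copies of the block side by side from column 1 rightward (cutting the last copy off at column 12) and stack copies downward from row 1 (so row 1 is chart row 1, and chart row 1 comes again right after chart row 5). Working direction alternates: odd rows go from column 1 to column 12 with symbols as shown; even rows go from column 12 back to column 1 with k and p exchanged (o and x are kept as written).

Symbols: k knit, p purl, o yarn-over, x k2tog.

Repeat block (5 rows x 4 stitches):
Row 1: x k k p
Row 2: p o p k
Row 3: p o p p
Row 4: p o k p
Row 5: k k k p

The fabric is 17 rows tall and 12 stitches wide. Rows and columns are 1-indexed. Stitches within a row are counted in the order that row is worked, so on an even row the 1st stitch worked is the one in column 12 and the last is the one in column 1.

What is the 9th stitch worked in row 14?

Row 14: (14-1) mod 5 = 3, so use chart row 4. Even row -> WS.
Chart row 4 tiled across columns 1-12: p o k p p o k p p o k p
WS: work from column 12 back to column 1 (reverse the tiled row), swapping k<->p (o and x unchanged).
Row 14 as worked: k p o k k p o k k p o k
The 9th stitch worked is k.

Result:
k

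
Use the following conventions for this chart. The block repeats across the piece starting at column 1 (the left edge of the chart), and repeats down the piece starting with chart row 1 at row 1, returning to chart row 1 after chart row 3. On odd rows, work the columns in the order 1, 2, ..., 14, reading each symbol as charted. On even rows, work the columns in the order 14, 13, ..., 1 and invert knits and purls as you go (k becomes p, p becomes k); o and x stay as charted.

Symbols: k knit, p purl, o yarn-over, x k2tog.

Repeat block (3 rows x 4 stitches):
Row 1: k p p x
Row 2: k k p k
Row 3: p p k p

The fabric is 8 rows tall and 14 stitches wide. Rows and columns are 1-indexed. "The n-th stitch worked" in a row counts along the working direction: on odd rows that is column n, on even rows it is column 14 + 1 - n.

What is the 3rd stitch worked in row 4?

Row 4 uses chart row ((4-1) mod 3)+1 = 1. Row 4 is even, so WS.
Chart row 1 tiled across columns 1-14: k p p x k p p x k p p x k p
WS: work from column 14 back to column 1 (reverse the tiled row), swapping k<->p (o and x unchanged).
Row 4 as worked: k p x k k p x k k p x k k p
Counting 3 along the worked row gives x.

Result:
x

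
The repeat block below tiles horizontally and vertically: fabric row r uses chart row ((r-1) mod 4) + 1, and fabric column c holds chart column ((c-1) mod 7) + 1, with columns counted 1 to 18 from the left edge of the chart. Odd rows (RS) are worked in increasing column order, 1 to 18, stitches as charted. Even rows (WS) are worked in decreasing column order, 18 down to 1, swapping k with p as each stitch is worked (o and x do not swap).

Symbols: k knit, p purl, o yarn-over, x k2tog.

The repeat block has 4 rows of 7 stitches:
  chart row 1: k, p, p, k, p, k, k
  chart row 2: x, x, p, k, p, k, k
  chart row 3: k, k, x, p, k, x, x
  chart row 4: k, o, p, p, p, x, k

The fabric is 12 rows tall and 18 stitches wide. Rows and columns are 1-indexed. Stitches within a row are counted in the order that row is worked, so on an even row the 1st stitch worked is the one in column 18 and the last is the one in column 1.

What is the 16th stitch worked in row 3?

Result:
k

Derivation:
For row 3: chart row = ((3-1) mod 4) + 1 = 3; this is a RS (odd) row.
Chart row 3 tiled across columns 1-18: k k x p k x x k k x p k x x k k x p
RS: work column 1 to column 18, symbols as charted — the tiled row is the row as worked.
The 16th stitch worked is k.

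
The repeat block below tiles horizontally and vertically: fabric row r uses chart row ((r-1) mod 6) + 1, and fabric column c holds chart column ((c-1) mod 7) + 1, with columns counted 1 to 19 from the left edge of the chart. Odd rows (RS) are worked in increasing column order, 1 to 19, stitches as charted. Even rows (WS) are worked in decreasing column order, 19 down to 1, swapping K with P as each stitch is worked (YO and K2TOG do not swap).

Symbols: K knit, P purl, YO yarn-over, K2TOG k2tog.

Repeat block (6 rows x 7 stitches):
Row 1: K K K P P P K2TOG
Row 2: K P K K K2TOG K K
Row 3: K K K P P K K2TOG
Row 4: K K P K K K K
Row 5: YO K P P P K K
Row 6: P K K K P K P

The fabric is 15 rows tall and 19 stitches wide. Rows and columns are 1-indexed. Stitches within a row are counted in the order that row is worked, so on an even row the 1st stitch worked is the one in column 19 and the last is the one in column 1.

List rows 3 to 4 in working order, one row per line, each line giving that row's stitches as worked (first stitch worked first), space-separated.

Row 3: chart row 3, RS - tile across columns 1-19 and work as-is.
Row 4: chart row 4, WS - tiled (columns 1-19): K K P K K K K K K P K K K K K K P K K; work from column 19 back to 1 with K<->P swapped.

Result:
K K K P P K K2TOG K K K P P K K2TOG K K K P P
P P K P P P P P P K P P P P P P K P P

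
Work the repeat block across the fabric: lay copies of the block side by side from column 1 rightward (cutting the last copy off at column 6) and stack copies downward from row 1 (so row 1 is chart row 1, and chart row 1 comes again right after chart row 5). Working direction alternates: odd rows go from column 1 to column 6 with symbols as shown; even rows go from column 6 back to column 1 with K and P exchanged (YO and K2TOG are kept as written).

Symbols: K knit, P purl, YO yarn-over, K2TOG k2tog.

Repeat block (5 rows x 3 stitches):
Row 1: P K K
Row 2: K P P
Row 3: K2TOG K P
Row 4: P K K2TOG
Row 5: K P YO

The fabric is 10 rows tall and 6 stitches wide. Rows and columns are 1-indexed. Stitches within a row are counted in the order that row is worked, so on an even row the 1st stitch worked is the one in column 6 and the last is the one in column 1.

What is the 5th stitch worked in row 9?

== STITCH ==
K

Derivation:
For row 9: chart row = ((9-1) mod 5) + 1 = 4; this is a RS (odd) row.
Chart row 4 tiled across columns 1-6: P K K2TOG P K K2TOG
RS row: no reversal, no swap; stitch n worked = column n.
The 5th stitch worked is K.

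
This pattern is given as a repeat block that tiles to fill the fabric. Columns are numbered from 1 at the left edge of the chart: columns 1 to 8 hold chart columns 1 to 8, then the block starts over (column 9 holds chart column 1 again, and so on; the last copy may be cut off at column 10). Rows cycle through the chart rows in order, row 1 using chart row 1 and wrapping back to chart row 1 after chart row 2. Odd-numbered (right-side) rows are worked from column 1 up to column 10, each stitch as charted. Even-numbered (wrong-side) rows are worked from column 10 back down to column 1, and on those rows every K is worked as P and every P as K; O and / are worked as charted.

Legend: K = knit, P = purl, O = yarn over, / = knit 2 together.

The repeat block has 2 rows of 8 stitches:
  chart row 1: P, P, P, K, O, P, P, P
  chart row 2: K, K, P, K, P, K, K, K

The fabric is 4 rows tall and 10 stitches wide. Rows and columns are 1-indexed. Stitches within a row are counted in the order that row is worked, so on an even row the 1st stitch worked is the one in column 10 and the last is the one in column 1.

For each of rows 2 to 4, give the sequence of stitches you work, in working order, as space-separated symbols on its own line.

== ROWS AS WORKED ==
P P P P P K P K P P
P P P K O P P P P P
P P P P P K P K P P

Derivation:
Row 2: chart row 2, WS - tiled (columns 1-10): K K P K P K K K K K; work from column 10 back to 1 with K<->P swapped.
Row 3: chart row 1, RS - tile across columns 1-10 and work as-is.
Row 4: chart row 2, WS - tiled (columns 1-10): K K P K P K K K K K; work from column 10 back to 1 with K<->P swapped.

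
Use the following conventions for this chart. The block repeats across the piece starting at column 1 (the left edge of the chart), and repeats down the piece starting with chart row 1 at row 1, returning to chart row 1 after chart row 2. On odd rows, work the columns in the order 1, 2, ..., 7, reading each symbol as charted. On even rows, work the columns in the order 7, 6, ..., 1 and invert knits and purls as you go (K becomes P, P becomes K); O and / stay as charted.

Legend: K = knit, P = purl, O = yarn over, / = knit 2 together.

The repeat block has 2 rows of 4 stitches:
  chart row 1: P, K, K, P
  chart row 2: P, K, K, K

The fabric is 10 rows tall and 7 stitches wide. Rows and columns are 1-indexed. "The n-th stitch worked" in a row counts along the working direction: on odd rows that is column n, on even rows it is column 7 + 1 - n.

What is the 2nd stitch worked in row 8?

Stitch:
P

Derivation:
For row 8: chart row = ((8-1) mod 2) + 1 = 2; this is a WS (even) row.
Chart row 2 tiled across columns 1-7: P K K K P K K
Wrong side: read the tiled row from column 7 down to 1 and exchange K with P (leave O, /).
Row 8 as worked: P P K P P P K
Counting 2 along the worked row gives P.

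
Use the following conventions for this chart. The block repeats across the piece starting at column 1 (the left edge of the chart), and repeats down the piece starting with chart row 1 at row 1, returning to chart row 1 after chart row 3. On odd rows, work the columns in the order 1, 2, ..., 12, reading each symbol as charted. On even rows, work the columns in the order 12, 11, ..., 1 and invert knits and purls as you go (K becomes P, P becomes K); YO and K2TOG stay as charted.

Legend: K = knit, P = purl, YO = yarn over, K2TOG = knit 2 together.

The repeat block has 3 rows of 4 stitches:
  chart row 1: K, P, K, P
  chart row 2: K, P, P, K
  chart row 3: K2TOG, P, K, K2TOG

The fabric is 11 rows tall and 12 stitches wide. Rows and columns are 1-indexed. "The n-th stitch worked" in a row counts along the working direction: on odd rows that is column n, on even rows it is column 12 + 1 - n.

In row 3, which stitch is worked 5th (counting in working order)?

Row 3 uses chart row ((3-1) mod 3)+1 = 3. Row 3 is odd, so RS.
Chart row 3 tiled across columns 1-12: K2TOG P K K2TOG K2TOG P K K2TOG K2TOG P K K2TOG
Right side: take the tiled row as-is (worked left to right from column 1).
The 5th stitch worked is K2TOG.

Result:
K2TOG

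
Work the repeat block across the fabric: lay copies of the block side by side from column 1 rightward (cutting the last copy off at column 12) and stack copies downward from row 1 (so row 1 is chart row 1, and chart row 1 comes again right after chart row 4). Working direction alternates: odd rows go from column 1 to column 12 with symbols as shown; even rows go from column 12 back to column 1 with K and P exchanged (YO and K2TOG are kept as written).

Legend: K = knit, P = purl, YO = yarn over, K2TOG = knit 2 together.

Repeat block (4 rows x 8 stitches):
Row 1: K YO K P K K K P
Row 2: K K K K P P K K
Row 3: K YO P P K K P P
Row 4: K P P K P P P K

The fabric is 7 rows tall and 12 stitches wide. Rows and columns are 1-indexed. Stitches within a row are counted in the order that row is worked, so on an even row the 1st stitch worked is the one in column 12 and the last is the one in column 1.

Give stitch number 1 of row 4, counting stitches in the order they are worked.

Row 4: (4-1) mod 4 = 3, so use chart row 4. Even row -> WS.
Chart row 4 tiled across columns 1-12: K P P K P P P K K P P K
WS row: flip the tiled sequence (start at column 12) and apply K<->P; YO and K2TOG stay.
Row 4 as worked: P K K P P K K K P K K P
The 1st stitch worked is P.

== STITCH ==
P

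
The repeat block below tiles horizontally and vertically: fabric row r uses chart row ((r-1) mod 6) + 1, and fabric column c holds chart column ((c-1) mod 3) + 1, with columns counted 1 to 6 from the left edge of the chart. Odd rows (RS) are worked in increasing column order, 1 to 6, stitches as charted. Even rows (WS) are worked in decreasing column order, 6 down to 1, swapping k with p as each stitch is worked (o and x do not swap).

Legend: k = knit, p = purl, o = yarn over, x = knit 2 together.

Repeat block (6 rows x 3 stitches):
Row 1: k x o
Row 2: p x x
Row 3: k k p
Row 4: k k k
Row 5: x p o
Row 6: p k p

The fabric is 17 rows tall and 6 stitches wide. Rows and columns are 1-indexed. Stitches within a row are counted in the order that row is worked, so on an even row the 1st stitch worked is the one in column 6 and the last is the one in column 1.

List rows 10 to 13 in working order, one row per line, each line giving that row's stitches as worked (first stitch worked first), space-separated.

Row 10: chart row 4, WS - tiled (columns 1-6): k k k k k k; work from column 6 back to 1 with k<->p swapped.
Row 11: chart row 5, RS - tile across columns 1-6 and work as-is.
Row 12: chart row 6, WS - tiled (columns 1-6): p k p p k p; work from column 6 back to 1 with k<->p swapped.
Row 13: chart row 1, RS - tile across columns 1-6 and work as-is.

Rows as worked:
p p p p p p
x p o x p o
k p k k p k
k x o k x o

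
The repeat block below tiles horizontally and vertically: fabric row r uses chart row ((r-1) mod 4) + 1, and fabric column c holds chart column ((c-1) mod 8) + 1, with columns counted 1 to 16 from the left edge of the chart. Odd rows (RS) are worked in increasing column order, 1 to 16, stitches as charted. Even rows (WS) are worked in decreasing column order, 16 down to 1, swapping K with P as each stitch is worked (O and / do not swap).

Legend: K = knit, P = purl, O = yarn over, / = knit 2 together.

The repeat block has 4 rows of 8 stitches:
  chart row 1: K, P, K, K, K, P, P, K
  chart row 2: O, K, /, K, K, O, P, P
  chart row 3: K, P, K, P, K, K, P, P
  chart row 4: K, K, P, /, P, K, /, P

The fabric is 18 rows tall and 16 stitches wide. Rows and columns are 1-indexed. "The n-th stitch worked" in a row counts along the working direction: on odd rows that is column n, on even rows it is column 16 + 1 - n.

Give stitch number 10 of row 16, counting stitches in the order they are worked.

== STITCH ==
/

Derivation:
Row 16 uses chart row ((16-1) mod 4)+1 = 4. Row 16 is even, so WS.
Chart row 4 tiled across columns 1-16: K K P / P K / P K K P / P K / P
WS row: flip the tiled sequence (start at column 16) and apply K<->P; O and / stay.
Row 16 as worked: K / P K / K P P K / P K / K P P
Stitch 10 in working order -> /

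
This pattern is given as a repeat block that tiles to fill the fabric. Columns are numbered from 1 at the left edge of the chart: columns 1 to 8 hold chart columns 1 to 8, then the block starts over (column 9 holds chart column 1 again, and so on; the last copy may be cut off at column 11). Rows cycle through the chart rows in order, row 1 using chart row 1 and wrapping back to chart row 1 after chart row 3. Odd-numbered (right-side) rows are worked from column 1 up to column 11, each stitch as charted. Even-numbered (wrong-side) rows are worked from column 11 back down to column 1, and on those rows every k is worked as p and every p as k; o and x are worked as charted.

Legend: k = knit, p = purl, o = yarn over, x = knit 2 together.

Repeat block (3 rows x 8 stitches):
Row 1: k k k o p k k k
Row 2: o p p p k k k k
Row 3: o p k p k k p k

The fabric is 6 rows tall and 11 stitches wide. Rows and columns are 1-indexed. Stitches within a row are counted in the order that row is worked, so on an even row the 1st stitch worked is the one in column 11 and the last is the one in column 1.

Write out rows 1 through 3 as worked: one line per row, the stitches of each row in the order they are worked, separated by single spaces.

Row 1: chart row 1, RS - tile across columns 1-11 and work as-is.
Row 2: chart row 2, WS - tiled (columns 1-11): o p p p k k k k o p p; work from column 11 back to 1 with k<->p swapped.
Row 3: chart row 3, RS - tile across columns 1-11 and work as-is.

Rows as worked:
k k k o p k k k k k k
k k o p p p p k k k o
o p k p k k p k o p k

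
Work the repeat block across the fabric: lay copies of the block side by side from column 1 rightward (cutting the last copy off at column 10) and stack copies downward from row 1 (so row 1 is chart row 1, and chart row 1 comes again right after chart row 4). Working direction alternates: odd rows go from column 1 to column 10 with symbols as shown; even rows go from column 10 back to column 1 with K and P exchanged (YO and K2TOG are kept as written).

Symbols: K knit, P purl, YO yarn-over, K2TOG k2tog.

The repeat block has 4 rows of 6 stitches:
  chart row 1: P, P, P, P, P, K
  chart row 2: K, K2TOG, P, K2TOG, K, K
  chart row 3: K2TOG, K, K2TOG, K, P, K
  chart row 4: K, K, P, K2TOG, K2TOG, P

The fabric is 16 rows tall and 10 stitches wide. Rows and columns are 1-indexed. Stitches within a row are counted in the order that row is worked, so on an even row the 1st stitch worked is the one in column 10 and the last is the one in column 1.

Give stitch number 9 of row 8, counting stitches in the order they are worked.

Result:
P

Derivation:
Row 8 uses chart row ((8-1) mod 4)+1 = 4. Row 8 is even, so WS.
Chart row 4 tiled across columns 1-10: K K P K2TOG K2TOG P K K P K2TOG
WS: work from column 10 back to column 1 (reverse the tiled row), swapping K<->P (YO and K2TOG unchanged).
Row 8 as worked: K2TOG K P P K K2TOG K2TOG K P P
The 9th stitch worked is P.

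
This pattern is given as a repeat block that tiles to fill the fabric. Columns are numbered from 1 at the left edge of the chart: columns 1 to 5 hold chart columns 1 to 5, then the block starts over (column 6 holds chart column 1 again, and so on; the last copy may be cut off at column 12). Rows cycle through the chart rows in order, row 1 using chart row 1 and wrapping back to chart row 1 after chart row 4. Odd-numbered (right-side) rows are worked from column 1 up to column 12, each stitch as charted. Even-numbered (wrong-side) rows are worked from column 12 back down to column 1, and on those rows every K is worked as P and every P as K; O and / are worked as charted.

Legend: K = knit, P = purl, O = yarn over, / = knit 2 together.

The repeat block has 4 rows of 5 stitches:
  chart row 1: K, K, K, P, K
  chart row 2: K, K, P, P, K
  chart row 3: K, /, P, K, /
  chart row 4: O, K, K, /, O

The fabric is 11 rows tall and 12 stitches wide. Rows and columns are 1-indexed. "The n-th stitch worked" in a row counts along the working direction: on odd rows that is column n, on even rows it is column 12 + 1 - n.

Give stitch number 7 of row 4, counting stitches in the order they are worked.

For row 4: chart row = ((4-1) mod 4) + 1 = 4; this is a WS (even) row.
Chart row 4 tiled across columns 1-12: O K K / O O K K / O O K
Wrong side: read the tiled row from column 12 down to 1 and exchange K with P (leave O, /).
Row 4 as worked: P O O / P P O O / P P O
The 7th stitch worked is O.

Stitch:
O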